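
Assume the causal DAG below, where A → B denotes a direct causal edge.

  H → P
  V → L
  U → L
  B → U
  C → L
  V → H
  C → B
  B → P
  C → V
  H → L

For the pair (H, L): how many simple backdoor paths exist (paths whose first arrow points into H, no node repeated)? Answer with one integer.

A backdoor path from H to L is any simple undirected path whose first edge points into H (i.e. leaves H via a parent).
Parents of H: {V}.
Enumerating:
  P1: H <- V <- C -> B -> U -> L
  P2: H <- V <- C -> L
  P3: H <- V -> L
That exhausts the simple backdoor paths. Count: 3.

3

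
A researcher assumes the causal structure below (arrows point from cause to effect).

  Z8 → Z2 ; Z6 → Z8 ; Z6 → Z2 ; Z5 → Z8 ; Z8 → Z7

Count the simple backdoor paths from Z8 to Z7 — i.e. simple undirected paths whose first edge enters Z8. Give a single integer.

0

A backdoor path from Z8 to Z7 is any simple undirected path whose first edge points into Z8 (i.e. leaves Z8 via a parent).
Parents of Z8: {Z5, Z6}.
No simple path from any parent of Z8 reaches Z7 without revisiting Z8, so there are no backdoor paths.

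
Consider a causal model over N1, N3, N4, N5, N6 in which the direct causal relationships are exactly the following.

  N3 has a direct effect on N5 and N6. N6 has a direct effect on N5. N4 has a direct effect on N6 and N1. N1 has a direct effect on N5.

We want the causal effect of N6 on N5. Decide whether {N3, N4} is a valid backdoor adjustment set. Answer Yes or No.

Backdoor paths from N6 to N5 (paths whose first edge points into N6):
  P1: N6 <- N4 -> N1 -> N5
  P2: N6 <- N3 -> N5
Condition 1 (no descendant of N6 in the set): holds — descendants of N6 are {N5}; none are in {N3, N4}.
Condition 2 (every backdoor path blocked by {N3, N4}):
  P1: blocked at fork node N4 ∈ conditioning set.
  P2: blocked at fork node N3 ∈ conditioning set.
{N3, N4} satisfies the backdoor criterion.

Yes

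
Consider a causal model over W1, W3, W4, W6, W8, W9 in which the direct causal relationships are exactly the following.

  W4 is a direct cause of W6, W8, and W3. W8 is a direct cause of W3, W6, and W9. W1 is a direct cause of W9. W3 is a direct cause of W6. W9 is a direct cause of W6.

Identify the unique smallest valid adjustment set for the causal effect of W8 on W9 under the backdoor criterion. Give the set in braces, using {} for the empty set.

Variables eligible for adjustment (non-descendants of W8, excluding W8 and W9): {W1, W4}.
Backdoor paths from W8 to W9:
  P1: W8 <- W4 -> W3 -> W6 <- W9
  P2: W8 <- W4 -> W6 <- W9
Each backdoor path contains an unconditioned collider, so every path is already blocked with the empty conditioning set:
  P1: blocked at collider W6 (neither it nor any descendant is in the conditioning set).
  P2: blocked at collider W6 (neither it nor any descendant is in the conditioning set).
The empty set is therefore the unique smallest valid set.

{}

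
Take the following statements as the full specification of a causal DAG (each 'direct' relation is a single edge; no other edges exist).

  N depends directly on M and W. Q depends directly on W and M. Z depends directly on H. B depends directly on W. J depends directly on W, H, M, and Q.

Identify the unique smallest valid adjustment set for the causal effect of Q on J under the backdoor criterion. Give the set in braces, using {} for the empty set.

{M, W}

Variables eligible for adjustment (non-descendants of Q, excluding Q and J): {B, H, M, N, W, Z}.
Backdoor paths from Q to J:
  P1: Q <- M -> N <- W -> J
  P2: Q <- M -> J
  P3: Q <- W -> N <- M -> J
  P4: Q <- W -> J
The empty set is not sufficient: P2 (Q <- M -> J) has no collider blocking it and no conditioned non-collider, so it is open.
Try {M, W}:
  P1: blocked at fork node M ∈ conditioning set.
  P2: blocked at fork node M ∈ conditioning set.
  P3: blocked at fork node W ∈ conditioning set.
  P4: blocked at fork node W ∈ conditioning set.
{M, W} contains no descendant of Q and blocks every backdoor path.
Every element of {M, W} is needed (dropping M leaves P2 open; dropping W leaves P4 open), so no proper subset is valid.
Among all size-2 subsets of the eligible variables, only {M, W} blocks every backdoor path, so it is the unique smallest valid adjustment set.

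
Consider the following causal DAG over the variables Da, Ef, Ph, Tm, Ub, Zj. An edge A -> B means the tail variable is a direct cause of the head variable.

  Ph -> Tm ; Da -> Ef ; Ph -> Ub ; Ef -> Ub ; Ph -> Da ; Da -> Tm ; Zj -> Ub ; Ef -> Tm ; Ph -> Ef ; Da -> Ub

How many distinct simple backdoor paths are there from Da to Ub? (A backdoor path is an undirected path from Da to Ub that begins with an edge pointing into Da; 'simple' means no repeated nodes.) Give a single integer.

3

A backdoor path from Da to Ub is any simple undirected path whose first edge points into Da (i.e. leaves Da via a parent).
Parents of Da: {Ph}.
Enumerating:
  P1: Da <- Ph -> Ef -> Ub
  P2: Da <- Ph -> Tm <- Ef -> Ub
  P3: Da <- Ph -> Ub
That exhausts the simple backdoor paths. Count: 3.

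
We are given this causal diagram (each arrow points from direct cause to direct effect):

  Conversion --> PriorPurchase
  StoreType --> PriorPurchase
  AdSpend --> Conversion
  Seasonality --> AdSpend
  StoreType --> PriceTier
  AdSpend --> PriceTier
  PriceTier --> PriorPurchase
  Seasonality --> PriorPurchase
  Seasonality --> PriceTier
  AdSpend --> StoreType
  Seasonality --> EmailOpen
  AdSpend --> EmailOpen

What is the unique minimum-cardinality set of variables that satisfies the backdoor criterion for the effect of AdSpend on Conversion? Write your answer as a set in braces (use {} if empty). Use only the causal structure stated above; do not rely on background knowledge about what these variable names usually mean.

{}

Variables eligible for adjustment (non-descendants of AdSpend, excluding AdSpend and Conversion): {Seasonality}.
Backdoor paths from AdSpend to Conversion:
  P1: AdSpend <- Seasonality -> PriceTier <- StoreType -> PriorPurchase <- Conversion
  P2: AdSpend <- Seasonality -> PriceTier -> PriorPurchase <- Conversion
  P3: AdSpend <- Seasonality -> PriorPurchase <- Conversion
Each backdoor path contains an unconditioned collider, so every path is already blocked with the empty conditioning set:
  P1: blocked at collider PriceTier (neither it nor any descendant is in the conditioning set).
  P2: blocked at collider PriorPurchase (neither it nor any descendant is in the conditioning set).
  P3: blocked at collider PriorPurchase (neither it nor any descendant is in the conditioning set).
The empty set is therefore the unique smallest valid set.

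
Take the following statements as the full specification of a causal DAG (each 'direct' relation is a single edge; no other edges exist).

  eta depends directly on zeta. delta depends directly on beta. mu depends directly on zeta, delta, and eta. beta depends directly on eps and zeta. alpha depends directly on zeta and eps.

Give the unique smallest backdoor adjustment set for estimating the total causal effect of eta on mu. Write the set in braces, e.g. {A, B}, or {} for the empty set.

{zeta}

Variables eligible for adjustment (non-descendants of eta, excluding eta and mu): {alpha, beta, delta, eps, zeta}.
Backdoor paths from eta to mu:
  P1: eta <- zeta -> alpha <- eps -> beta -> delta -> mu
  P2: eta <- zeta -> beta -> delta -> mu
  P3: eta <- zeta -> mu
The empty set is not sufficient: P2 (eta <- zeta -> beta -> delta -> mu) has no collider blocking it and no conditioned non-collider, so it is open.
Try {zeta}:
  P1: blocked at fork node zeta ∈ conditioning set.
  P2: blocked at fork node zeta ∈ conditioning set.
  P3: blocked at fork node zeta ∈ conditioning set.
{zeta} contains no descendant of eta and blocks every backdoor path.
No other singleton works — e.g. {eps} leaves P2 open — so {zeta} is the unique smallest valid adjustment set.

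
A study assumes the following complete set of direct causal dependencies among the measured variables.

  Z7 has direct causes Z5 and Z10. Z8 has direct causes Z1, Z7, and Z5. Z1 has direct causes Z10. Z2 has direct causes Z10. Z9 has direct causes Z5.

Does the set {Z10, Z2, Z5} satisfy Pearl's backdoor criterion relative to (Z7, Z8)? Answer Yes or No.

Yes

Backdoor paths from Z7 to Z8 (paths whose first edge points into Z7):
  P1: Z7 <- Z5 -> Z8
  P2: Z7 <- Z10 -> Z1 -> Z8
Condition 1 (no descendant of Z7 in the set): holds — descendants of Z7 are {Z8}; none are in {Z10, Z2, Z5}.
Condition 2 (every backdoor path blocked by {Z10, Z2, Z5}):
  P1: blocked at fork node Z5 ∈ conditioning set.
  P2: blocked at fork node Z10 ∈ conditioning set.
{Z10, Z2, Z5} satisfies the backdoor criterion.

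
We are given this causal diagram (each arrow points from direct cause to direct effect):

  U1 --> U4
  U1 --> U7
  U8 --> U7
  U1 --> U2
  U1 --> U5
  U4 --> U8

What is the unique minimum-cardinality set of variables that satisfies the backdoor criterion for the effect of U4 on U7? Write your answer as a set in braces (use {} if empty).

{U1}

Variables eligible for adjustment (non-descendants of U4, excluding U4 and U7): {U1, U2, U5}.
Backdoor paths from U4 to U7:
  P1: U4 <- U1 -> U7
The empty set is not sufficient: P1 (U4 <- U1 -> U7) has no collider blocking it and no conditioned non-collider, so it is open.
Try {U1}:
  P1: blocked at fork node U1 ∈ conditioning set.
{U1} contains no descendant of U4 and blocks every backdoor path.
No other singleton works — e.g. {U2} leaves P1 open — so {U1} is the unique smallest valid adjustment set.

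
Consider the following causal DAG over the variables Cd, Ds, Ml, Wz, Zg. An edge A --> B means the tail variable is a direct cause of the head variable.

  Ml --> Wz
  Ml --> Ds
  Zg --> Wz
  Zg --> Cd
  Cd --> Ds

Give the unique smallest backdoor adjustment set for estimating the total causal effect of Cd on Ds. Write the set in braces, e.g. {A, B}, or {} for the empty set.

Variables eligible for adjustment (non-descendants of Cd, excluding Cd and Ds): {Ml, Wz, Zg}.
Backdoor paths from Cd to Ds:
  P1: Cd <- Zg -> Wz <- Ml -> Ds
Each backdoor path contains an unconditioned collider, so every path is already blocked with the empty conditioning set:
  P1: blocked at collider Wz (neither it nor any descendant is in the conditioning set).
The empty set is therefore the unique smallest valid set.

{}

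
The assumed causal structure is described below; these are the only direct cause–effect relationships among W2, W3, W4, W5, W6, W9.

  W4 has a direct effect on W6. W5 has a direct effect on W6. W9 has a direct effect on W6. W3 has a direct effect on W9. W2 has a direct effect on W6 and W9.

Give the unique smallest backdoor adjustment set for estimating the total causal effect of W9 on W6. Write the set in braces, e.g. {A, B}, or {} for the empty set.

{W2}

Variables eligible for adjustment (non-descendants of W9, excluding W9 and W6): {W2, W3, W4, W5}.
Backdoor paths from W9 to W6:
  P1: W9 <- W2 -> W6
The empty set is not sufficient: P1 (W9 <- W2 -> W6) has no collider blocking it and no conditioned non-collider, so it is open.
Try {W2}:
  P1: blocked at fork node W2 ∈ conditioning set.
{W2} contains no descendant of W9 and blocks every backdoor path.
No other singleton works — e.g. {W5} leaves P1 open — so {W2} is the unique smallest valid adjustment set.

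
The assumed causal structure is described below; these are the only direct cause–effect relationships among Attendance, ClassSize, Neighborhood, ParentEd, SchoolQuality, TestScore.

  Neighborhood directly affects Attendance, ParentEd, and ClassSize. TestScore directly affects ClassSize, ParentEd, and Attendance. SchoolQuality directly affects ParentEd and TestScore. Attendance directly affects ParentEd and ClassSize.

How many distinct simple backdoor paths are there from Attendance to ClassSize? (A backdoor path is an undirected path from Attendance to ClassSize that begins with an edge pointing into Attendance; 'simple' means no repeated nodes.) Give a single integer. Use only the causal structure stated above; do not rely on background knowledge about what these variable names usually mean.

6

A backdoor path from Attendance to ClassSize is any simple undirected path whose first edge points into Attendance (i.e. leaves Attendance via a parent).
Parents of Attendance: {Neighborhood, TestScore}.
Enumerating:
  P1: Attendance <- Neighborhood -> ClassSize
  P2: Attendance <- Neighborhood -> ParentEd <- SchoolQuality -> TestScore -> ClassSize
  P3: Attendance <- Neighborhood -> ParentEd <- TestScore -> ClassSize
  P4: Attendance <- TestScore <- SchoolQuality -> ParentEd <- Neighborhood -> ClassSize
  P5: Attendance <- TestScore -> ClassSize
  P6: Attendance <- TestScore -> ParentEd <- Neighborhood -> ClassSize
That exhausts the simple backdoor paths. Count: 6.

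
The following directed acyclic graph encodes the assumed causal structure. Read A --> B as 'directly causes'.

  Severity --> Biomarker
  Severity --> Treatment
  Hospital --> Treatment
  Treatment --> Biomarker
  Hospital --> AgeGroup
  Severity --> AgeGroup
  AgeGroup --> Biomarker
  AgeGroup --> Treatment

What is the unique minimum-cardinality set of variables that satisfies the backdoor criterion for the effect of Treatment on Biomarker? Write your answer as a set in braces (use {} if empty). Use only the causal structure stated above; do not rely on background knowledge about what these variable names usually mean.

Variables eligible for adjustment (non-descendants of Treatment, excluding Treatment and Biomarker): {AgeGroup, Hospital, Severity}.
Backdoor paths from Treatment to Biomarker:
  P1: Treatment <- Severity -> AgeGroup -> Biomarker
  P2: Treatment <- Severity -> Biomarker
  P3: Treatment <- Hospital -> AgeGroup <- Severity -> Biomarker
  P4: Treatment <- Hospital -> AgeGroup -> Biomarker
  P5: Treatment <- AgeGroup <- Severity -> Biomarker
  P6: Treatment <- AgeGroup -> Biomarker
The empty set is not sufficient: P1 (Treatment <- Severity -> AgeGroup -> Biomarker) has no collider blocking it and no conditioned non-collider, so it is open.
Try {AgeGroup, Severity}:
  P1: blocked at fork node Severity ∈ conditioning set.
  P2: blocked at fork node Severity ∈ conditioning set.
  P3: blocked at fork node Severity ∈ conditioning set.
  P4: blocked at chain node AgeGroup ∈ conditioning set.
  P5: blocked at chain node AgeGroup ∈ conditioning set.
  P6: blocked at fork node AgeGroup ∈ conditioning set.
{AgeGroup, Severity} contains no descendant of Treatment and blocks every backdoor path.
Every element of {AgeGroup, Severity} is needed (dropping AgeGroup leaves P4 open; dropping Severity leaves P2 open), so no proper subset is valid.
Among all size-2 subsets of the eligible variables, only {AgeGroup, Severity} blocks every backdoor path, so it is the unique smallest valid adjustment set.

{AgeGroup, Severity}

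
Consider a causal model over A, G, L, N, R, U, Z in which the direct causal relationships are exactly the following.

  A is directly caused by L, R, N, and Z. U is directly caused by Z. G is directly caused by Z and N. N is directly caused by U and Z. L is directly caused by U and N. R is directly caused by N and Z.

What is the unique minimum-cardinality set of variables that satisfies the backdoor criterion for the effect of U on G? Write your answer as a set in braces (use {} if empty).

{Z}

Variables eligible for adjustment (non-descendants of U, excluding U and G): {Z}.
Backdoor paths from U to G:
  P1: U <- Z -> N -> G
  P2: U <- Z -> R <- N -> G
  P3: U <- Z -> R -> A <- N -> G
  P4: U <- Z -> R -> A <- L <- N -> G
  P5: U <- Z -> G
  P6: U <- Z -> A <- N -> G
  P7: U <- Z -> A <- R <- N -> G
  P8: U <- Z -> A <- L <- N -> G
The empty set is not sufficient: P1 (U <- Z -> N -> G) has no collider blocking it and no conditioned non-collider, so it is open.
Try {Z}:
  P1: blocked at fork node Z ∈ conditioning set.
  P2: blocked at fork node Z ∈ conditioning set.
  P3: blocked at fork node Z ∈ conditioning set.
  P4: blocked at fork node Z ∈ conditioning set.
  P5: blocked at fork node Z ∈ conditioning set.
  P6: blocked at fork node Z ∈ conditioning set.
  P7: blocked at fork node Z ∈ conditioning set.
  P8: blocked at fork node Z ∈ conditioning set.
{Z} contains no descendant of U and blocks every backdoor path.
{Z} is the unique smallest valid adjustment set.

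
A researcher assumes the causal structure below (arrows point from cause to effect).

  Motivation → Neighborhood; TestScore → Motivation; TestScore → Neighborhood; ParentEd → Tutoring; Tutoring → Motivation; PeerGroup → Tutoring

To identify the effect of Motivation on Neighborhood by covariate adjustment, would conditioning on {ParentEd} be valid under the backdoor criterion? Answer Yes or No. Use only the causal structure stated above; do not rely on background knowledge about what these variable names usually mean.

No

Backdoor paths from Motivation to Neighborhood (paths whose first edge points into Motivation):
  P1: Motivation <- TestScore -> Neighborhood
Condition 1 (no descendant of Motivation in the set): holds — descendants of Motivation are {Neighborhood}; none are in {ParentEd}.
Condition 2 (every backdoor path blocked by {ParentEd}):
  P1: open — no interior node is in the conditioning set.
{ParentEd} does not satisfy the backdoor criterion.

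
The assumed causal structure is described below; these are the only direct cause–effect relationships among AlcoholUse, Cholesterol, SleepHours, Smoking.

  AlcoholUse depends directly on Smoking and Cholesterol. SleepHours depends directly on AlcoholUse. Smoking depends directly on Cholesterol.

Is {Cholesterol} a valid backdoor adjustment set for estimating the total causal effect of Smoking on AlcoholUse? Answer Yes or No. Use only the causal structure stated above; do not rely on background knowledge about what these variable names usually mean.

Backdoor paths from Smoking to AlcoholUse (paths whose first edge points into Smoking):
  P1: Smoking <- Cholesterol -> AlcoholUse
Condition 1 (no descendant of Smoking in the set): holds — descendants of Smoking are {AlcoholUse, SleepHours}; none are in {Cholesterol}.
Condition 2 (every backdoor path blocked by {Cholesterol}):
  P1: blocked at fork node Cholesterol ∈ conditioning set.
{Cholesterol} satisfies the backdoor criterion.

Yes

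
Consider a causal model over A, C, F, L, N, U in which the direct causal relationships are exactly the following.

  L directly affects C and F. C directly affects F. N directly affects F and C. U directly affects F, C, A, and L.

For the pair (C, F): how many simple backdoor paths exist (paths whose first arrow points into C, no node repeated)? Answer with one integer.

5

A backdoor path from C to F is any simple undirected path whose first edge points into C (i.e. leaves C via a parent).
Parents of C: {L, N, U}.
Enumerating:
  P1: C <- N -> F
  P2: C <- U -> L -> F
  P3: C <- U -> F
  P4: C <- L <- U -> F
  P5: C <- L -> F
That exhausts the simple backdoor paths. Count: 5.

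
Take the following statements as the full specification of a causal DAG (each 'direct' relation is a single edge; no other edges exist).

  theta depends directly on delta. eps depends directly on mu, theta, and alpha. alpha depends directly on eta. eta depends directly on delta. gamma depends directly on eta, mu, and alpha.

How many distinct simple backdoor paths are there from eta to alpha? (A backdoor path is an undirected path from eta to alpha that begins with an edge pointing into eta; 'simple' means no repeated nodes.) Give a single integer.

2

A backdoor path from eta to alpha is any simple undirected path whose first edge points into eta (i.e. leaves eta via a parent).
Parents of eta: {delta}.
Enumerating:
  P1: eta <- delta -> theta -> eps <- alpha
  P2: eta <- delta -> theta -> eps <- mu -> gamma <- alpha
That exhausts the simple backdoor paths. Count: 2.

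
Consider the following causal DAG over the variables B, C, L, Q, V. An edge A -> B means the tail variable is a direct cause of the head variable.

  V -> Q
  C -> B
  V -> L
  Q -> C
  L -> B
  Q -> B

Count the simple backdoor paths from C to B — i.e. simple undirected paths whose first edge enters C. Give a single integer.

2

A backdoor path from C to B is any simple undirected path whose first edge points into C (i.e. leaves C via a parent).
Parents of C: {Q}.
Enumerating:
  P1: C <- Q <- V -> L -> B
  P2: C <- Q -> B
That exhausts the simple backdoor paths. Count: 2.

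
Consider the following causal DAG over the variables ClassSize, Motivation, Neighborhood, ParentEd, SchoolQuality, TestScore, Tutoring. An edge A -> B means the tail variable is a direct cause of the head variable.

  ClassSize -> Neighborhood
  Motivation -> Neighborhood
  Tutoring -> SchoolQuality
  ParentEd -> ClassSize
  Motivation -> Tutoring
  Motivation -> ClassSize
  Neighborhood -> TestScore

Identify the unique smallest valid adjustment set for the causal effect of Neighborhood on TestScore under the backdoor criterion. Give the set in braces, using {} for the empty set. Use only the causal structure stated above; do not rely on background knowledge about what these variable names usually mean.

Variables eligible for adjustment (non-descendants of Neighborhood, excluding Neighborhood and TestScore): {ClassSize, Motivation, ParentEd, SchoolQuality, Tutoring}.
Backdoor paths from Neighborhood to TestScore:
  (none)
With no backdoor paths the empty set already satisfies the criterion, and it is trivially minimal.

{}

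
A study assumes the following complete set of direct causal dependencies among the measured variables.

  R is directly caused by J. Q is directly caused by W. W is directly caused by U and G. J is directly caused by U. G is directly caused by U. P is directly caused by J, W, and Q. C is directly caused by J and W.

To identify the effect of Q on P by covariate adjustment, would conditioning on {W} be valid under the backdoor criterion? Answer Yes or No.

Yes

Backdoor paths from Q to P (paths whose first edge points into Q):
  P1: Q <- W <- U -> J -> P
  P2: Q <- W <- G <- U -> J -> P
  P3: Q <- W -> C <- J -> P
  P4: Q <- W -> P
Condition 1 (no descendant of Q in the set): holds — descendants of Q are {P}; none are in {W}.
Condition 2 (every backdoor path blocked by {W}):
  P1: blocked at chain node W ∈ conditioning set.
  P2: blocked at chain node W ∈ conditioning set.
  P3: blocked at fork node W ∈ conditioning set.
  P4: blocked at fork node W ∈ conditioning set.
{W} satisfies the backdoor criterion.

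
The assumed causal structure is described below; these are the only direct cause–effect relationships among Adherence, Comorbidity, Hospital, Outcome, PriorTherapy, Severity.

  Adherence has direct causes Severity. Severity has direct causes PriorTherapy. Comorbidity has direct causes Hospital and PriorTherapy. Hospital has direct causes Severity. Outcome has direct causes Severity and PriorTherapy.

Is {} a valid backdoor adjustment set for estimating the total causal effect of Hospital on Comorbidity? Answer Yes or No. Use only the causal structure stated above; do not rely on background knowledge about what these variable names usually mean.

No

Backdoor paths from Hospital to Comorbidity (paths whose first edge points into Hospital):
  P1: Hospital <- Severity <- PriorTherapy -> Comorbidity
  P2: Hospital <- Severity -> Outcome <- PriorTherapy -> Comorbidity
Condition 1 (no descendant of Hospital in the set): holds — descendants of Hospital are {Comorbidity}; none are in {}.
Condition 2 (every backdoor path blocked by {}):
  P1: open — no interior node is in the conditioning set.
  P2: blocked at collider Outcome (neither it nor any descendant is in the conditioning set).
{} does not satisfy the backdoor criterion.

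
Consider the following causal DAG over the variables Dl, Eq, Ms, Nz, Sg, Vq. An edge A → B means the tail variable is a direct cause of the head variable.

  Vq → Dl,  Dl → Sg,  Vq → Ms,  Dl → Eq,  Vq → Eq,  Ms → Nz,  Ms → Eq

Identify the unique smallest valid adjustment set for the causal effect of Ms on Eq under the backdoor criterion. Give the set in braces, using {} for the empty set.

{Vq}

Variables eligible for adjustment (non-descendants of Ms, excluding Ms and Eq): {Dl, Sg, Vq}.
Backdoor paths from Ms to Eq:
  P1: Ms <- Vq -> Dl -> Eq
  P2: Ms <- Vq -> Eq
The empty set is not sufficient: P1 (Ms <- Vq -> Dl -> Eq) has no collider blocking it and no conditioned non-collider, so it is open.
Try {Vq}:
  P1: blocked at fork node Vq ∈ conditioning set.
  P2: blocked at fork node Vq ∈ conditioning set.
{Vq} contains no descendant of Ms and blocks every backdoor path.
No other singleton works — e.g. {Dl} leaves P2 open — so {Vq} is the unique smallest valid adjustment set.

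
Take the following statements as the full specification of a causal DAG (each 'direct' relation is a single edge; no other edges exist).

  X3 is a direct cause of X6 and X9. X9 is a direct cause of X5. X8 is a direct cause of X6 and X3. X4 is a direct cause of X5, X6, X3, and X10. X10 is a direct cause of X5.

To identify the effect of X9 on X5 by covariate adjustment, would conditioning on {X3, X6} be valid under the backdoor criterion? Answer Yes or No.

Yes

Backdoor paths from X9 to X5 (paths whose first edge points into X9):
  P1: X9 <- X3 <- X4 -> X10 -> X5
  P2: X9 <- X3 <- X4 -> X5
  P3: X9 <- X3 <- X8 -> X6 <- X4 -> X10 -> X5
  P4: X9 <- X3 <- X8 -> X6 <- X4 -> X5
  P5: X9 <- X3 -> X6 <- X4 -> X10 -> X5
  P6: X9 <- X3 -> X6 <- X4 -> X5
Condition 1 (no descendant of X9 in the set): holds — descendants of X9 are {X5}; none are in {X3, X6}.
Condition 2 (every backdoor path blocked by {X3, X6}):
  P1: blocked at chain node X3 ∈ conditioning set.
  P2: blocked at chain node X3 ∈ conditioning set.
  P3: blocked at chain node X3 ∈ conditioning set.
  P4: blocked at chain node X3 ∈ conditioning set.
  P5: blocked at fork node X3 ∈ conditioning set.
  P6: blocked at fork node X3 ∈ conditioning set.
{X3, X6} satisfies the backdoor criterion.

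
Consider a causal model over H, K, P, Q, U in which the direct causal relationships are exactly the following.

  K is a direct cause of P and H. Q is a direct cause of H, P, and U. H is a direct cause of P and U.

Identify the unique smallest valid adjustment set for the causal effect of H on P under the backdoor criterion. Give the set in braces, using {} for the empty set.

Variables eligible for adjustment (non-descendants of H, excluding H and P): {K, Q}.
Backdoor paths from H to P:
  P1: H <- K -> P
  P2: H <- Q -> P
The empty set is not sufficient: P1 (H <- K -> P) has no collider blocking it and no conditioned non-collider, so it is open.
Try {K, Q}:
  P1: blocked at fork node K ∈ conditioning set.
  P2: blocked at fork node Q ∈ conditioning set.
{K, Q} contains no descendant of H and blocks every backdoor path.
Every element of {K, Q} is needed (dropping K leaves P1 open; dropping Q leaves P2 open), so no proper subset is valid.
Among all size-2 subsets of the eligible variables, only {K, Q} blocks every backdoor path, so it is the unique smallest valid adjustment set.

{K, Q}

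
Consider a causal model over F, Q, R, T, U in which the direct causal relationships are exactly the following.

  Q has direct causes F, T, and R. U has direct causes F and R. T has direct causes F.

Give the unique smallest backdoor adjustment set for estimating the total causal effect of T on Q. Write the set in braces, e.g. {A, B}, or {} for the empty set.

{F}

Variables eligible for adjustment (non-descendants of T, excluding T and Q): {F, R, U}.
Backdoor paths from T to Q:
  P1: T <- F -> U <- R -> Q
  P2: T <- F -> Q
The empty set is not sufficient: P2 (T <- F -> Q) has no collider blocking it and no conditioned non-collider, so it is open.
Try {F}:
  P1: blocked at fork node F ∈ conditioning set.
  P2: blocked at fork node F ∈ conditioning set.
{F} contains no descendant of T and blocks every backdoor path.
No other singleton works — e.g. {R} leaves P2 open — so {F} is the unique smallest valid adjustment set.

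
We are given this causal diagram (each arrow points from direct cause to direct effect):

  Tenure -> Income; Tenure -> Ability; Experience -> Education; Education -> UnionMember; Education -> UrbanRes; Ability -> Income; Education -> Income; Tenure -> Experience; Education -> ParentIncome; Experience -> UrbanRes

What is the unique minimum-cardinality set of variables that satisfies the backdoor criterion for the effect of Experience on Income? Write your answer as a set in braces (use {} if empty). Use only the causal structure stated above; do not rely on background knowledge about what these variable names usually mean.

Variables eligible for adjustment (non-descendants of Experience, excluding Experience and Income): {Ability, Tenure}.
Backdoor paths from Experience to Income:
  P1: Experience <- Tenure -> Ability -> Income
  P2: Experience <- Tenure -> Income
The empty set is not sufficient: P1 (Experience <- Tenure -> Ability -> Income) has no collider blocking it and no conditioned non-collider, so it is open.
Try {Tenure}:
  P1: blocked at fork node Tenure ∈ conditioning set.
  P2: blocked at fork node Tenure ∈ conditioning set.
{Tenure} contains no descendant of Experience and blocks every backdoor path.
No other singleton works — e.g. {Ability} leaves P2 open — so {Tenure} is the unique smallest valid adjustment set.

{Tenure}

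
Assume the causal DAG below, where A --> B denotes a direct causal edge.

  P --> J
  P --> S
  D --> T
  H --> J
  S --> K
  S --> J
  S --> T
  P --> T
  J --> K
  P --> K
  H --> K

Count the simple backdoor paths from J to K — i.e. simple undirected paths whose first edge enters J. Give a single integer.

7

A backdoor path from J to K is any simple undirected path whose first edge points into J (i.e. leaves J via a parent).
Parents of J: {H, P, S}.
Enumerating:
  P1: J <- H -> K
  P2: J <- P -> S -> K
  P3: J <- P -> T <- S -> K
  P4: J <- P -> K
  P5: J <- S <- P -> K
  P6: J <- S -> T <- P -> K
  P7: J <- S -> K
That exhausts the simple backdoor paths. Count: 7.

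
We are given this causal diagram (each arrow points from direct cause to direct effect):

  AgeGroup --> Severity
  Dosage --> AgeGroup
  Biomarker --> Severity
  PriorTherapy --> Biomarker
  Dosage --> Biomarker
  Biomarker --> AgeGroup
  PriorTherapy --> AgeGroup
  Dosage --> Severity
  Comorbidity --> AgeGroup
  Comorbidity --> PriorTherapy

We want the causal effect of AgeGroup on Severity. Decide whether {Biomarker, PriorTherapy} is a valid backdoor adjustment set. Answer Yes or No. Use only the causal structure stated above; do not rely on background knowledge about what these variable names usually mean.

No

Backdoor paths from AgeGroup to Severity (paths whose first edge points into AgeGroup):
  P1: AgeGroup <- Comorbidity -> PriorTherapy -> Biomarker <- Dosage -> Severity
  P2: AgeGroup <- Comorbidity -> PriorTherapy -> Biomarker -> Severity
  P3: AgeGroup <- Dosage -> Biomarker -> Severity
  P4: AgeGroup <- Dosage -> Severity
  P5: AgeGroup <- PriorTherapy -> Biomarker <- Dosage -> Severity
  P6: AgeGroup <- PriorTherapy -> Biomarker -> Severity
  P7: AgeGroup <- Biomarker <- Dosage -> Severity
  P8: AgeGroup <- Biomarker -> Severity
Condition 1 (no descendant of AgeGroup in the set): holds — descendants of AgeGroup are {Severity}; none are in {Biomarker, PriorTherapy}.
Condition 2 (every backdoor path blocked by {Biomarker, PriorTherapy}):
  P1: blocked at chain node PriorTherapy ∈ conditioning set.
  P2: blocked at chain node PriorTherapy ∈ conditioning set.
  P3: blocked at chain node Biomarker ∈ conditioning set.
  P4: open — no interior node is in the conditioning set.
  P5: blocked at fork node PriorTherapy ∈ conditioning set.
  P6: blocked at fork node PriorTherapy ∈ conditioning set.
  P7: blocked at chain node Biomarker ∈ conditioning set.
  P8: blocked at fork node Biomarker ∈ conditioning set.
{Biomarker, PriorTherapy} does not satisfy the backdoor criterion.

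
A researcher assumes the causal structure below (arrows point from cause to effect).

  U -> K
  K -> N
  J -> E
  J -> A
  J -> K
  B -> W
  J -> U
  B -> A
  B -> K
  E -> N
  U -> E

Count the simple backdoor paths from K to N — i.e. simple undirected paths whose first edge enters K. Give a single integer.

6

A backdoor path from K to N is any simple undirected path whose first edge points into K (i.e. leaves K via a parent).
Parents of K: {B, J, U}.
Enumerating:
  P1: K <- B -> A <- J -> U -> E -> N
  P2: K <- B -> A <- J -> E -> N
  P3: K <- J -> U -> E -> N
  P4: K <- J -> E -> N
  P5: K <- U <- J -> E -> N
  P6: K <- U -> E -> N
That exhausts the simple backdoor paths. Count: 6.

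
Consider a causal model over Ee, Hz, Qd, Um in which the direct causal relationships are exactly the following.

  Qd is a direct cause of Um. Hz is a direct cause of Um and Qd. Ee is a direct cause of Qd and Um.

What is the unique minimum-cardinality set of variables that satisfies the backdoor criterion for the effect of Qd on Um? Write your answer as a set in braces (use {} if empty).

Variables eligible for adjustment (non-descendants of Qd, excluding Qd and Um): {Ee, Hz}.
Backdoor paths from Qd to Um:
  P1: Qd <- Hz -> Um
  P2: Qd <- Ee -> Um
The empty set is not sufficient: P1 (Qd <- Hz -> Um) has no collider blocking it and no conditioned non-collider, so it is open.
Try {Ee, Hz}:
  P1: blocked at fork node Hz ∈ conditioning set.
  P2: blocked at fork node Ee ∈ conditioning set.
{Ee, Hz} contains no descendant of Qd and blocks every backdoor path.
Every element of {Ee, Hz} is needed (dropping Ee leaves P2 open; dropping Hz leaves P1 open), so no proper subset is valid.
Among all size-2 subsets of the eligible variables, only {Ee, Hz} blocks every backdoor path, so it is the unique smallest valid adjustment set.

{Ee, Hz}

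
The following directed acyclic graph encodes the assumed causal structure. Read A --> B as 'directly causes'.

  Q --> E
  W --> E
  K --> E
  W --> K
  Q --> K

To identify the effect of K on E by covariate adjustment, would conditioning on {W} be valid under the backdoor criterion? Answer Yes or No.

Backdoor paths from K to E (paths whose first edge points into K):
  P1: K <- Q -> E
  P2: K <- W -> E
Condition 1 (no descendant of K in the set): holds — descendants of K are {E}; none are in {W}.
Condition 2 (every backdoor path blocked by {W}):
  P1: open — no interior node is in the conditioning set.
  P2: blocked at fork node W ∈ conditioning set.
{W} does not satisfy the backdoor criterion.

No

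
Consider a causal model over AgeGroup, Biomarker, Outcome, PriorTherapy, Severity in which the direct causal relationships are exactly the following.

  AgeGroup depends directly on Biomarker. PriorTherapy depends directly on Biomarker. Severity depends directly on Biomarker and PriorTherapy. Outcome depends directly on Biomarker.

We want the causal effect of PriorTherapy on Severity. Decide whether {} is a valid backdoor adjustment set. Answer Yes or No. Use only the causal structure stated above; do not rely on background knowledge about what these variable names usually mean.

No

Backdoor paths from PriorTherapy to Severity (paths whose first edge points into PriorTherapy):
  P1: PriorTherapy <- Biomarker -> Severity
Condition 1 (no descendant of PriorTherapy in the set): holds — descendants of PriorTherapy are {Severity}; none are in {}.
Condition 2 (every backdoor path blocked by {}):
  P1: open — no interior node is in the conditioning set.
{} does not satisfy the backdoor criterion.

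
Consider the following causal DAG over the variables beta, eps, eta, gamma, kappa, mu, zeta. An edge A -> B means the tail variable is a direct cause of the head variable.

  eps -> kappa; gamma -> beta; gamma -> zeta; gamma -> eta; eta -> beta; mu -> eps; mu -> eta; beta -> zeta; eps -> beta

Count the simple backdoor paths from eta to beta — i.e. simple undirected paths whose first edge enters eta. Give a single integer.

3

A backdoor path from eta to beta is any simple undirected path whose first edge points into eta (i.e. leaves eta via a parent).
Parents of eta: {gamma, mu}.
Enumerating:
  P1: eta <- gamma -> beta
  P2: eta <- gamma -> zeta <- beta
  P3: eta <- mu -> eps -> beta
That exhausts the simple backdoor paths. Count: 3.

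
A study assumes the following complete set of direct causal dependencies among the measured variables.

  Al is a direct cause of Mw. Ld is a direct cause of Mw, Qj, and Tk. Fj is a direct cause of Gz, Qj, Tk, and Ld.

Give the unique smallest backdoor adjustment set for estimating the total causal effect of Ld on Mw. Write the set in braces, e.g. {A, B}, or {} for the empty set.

{}

Variables eligible for adjustment (non-descendants of Ld, excluding Ld and Mw): {Al, Fj, Gz}.
Backdoor paths from Ld to Mw:
  (none)
With no backdoor paths the empty set already satisfies the criterion, and it is trivially minimal.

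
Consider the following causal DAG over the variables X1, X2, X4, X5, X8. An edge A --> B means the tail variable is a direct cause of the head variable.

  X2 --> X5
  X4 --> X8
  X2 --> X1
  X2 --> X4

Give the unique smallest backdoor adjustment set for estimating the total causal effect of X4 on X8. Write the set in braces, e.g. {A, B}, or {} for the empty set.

{}

Variables eligible for adjustment (non-descendants of X4, excluding X4 and X8): {X1, X2, X5}.
Backdoor paths from X4 to X8:
  (none)
With no backdoor paths the empty set already satisfies the criterion, and it is trivially minimal.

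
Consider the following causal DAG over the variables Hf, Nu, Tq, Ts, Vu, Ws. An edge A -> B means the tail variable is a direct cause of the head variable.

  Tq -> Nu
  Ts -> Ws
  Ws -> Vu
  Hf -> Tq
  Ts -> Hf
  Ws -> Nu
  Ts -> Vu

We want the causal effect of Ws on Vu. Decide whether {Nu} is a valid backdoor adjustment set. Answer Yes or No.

No

Backdoor paths from Ws to Vu (paths whose first edge points into Ws):
  P1: Ws <- Ts -> Vu
Condition 1 (no descendant of Ws in the set): FAILS — Nu is a descendant of Ws.
Condition 2 (every backdoor path blocked by {Nu}):
  P1: open — no interior node is in the conditioning set.
{Nu} does not satisfy the backdoor criterion.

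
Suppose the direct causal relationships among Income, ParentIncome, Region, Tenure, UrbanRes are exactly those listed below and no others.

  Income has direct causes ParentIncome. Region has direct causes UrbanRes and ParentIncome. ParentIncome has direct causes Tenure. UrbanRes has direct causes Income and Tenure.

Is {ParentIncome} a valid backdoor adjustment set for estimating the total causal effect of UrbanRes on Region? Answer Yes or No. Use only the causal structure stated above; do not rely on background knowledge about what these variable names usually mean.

Backdoor paths from UrbanRes to Region (paths whose first edge points into UrbanRes):
  P1: UrbanRes <- Tenure -> ParentIncome -> Region
  P2: UrbanRes <- Income <- ParentIncome -> Region
Condition 1 (no descendant of UrbanRes in the set): holds — descendants of UrbanRes are {Region}; none are in {ParentIncome}.
Condition 2 (every backdoor path blocked by {ParentIncome}):
  P1: blocked at chain node ParentIncome ∈ conditioning set.
  P2: blocked at fork node ParentIncome ∈ conditioning set.
{ParentIncome} satisfies the backdoor criterion.

Yes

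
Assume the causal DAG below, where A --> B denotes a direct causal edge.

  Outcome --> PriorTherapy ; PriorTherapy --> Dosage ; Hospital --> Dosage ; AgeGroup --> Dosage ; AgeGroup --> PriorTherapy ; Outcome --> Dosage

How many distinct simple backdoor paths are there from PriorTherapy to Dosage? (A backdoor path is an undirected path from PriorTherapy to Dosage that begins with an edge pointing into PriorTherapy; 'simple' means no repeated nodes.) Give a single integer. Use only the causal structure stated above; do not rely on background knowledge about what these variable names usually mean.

A backdoor path from PriorTherapy to Dosage is any simple undirected path whose first edge points into PriorTherapy (i.e. leaves PriorTherapy via a parent).
Parents of PriorTherapy: {AgeGroup, Outcome}.
Enumerating:
  P1: PriorTherapy <- Outcome -> Dosage
  P2: PriorTherapy <- AgeGroup -> Dosage
That exhausts the simple backdoor paths. Count: 2.

2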